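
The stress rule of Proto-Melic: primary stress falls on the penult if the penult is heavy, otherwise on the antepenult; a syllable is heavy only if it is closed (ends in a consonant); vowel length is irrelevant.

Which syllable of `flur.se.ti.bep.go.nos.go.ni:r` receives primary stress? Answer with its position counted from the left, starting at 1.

6

Weights: 6 nos H, 7 go L, 8 ni:r H.
The penult (syllable 7, go) is light, so stress falls on the antepenult (syllable 6, nos).
Primary stress: syllable 6 → flur.se.ti.bep.go.ˈnos.go.ni:r.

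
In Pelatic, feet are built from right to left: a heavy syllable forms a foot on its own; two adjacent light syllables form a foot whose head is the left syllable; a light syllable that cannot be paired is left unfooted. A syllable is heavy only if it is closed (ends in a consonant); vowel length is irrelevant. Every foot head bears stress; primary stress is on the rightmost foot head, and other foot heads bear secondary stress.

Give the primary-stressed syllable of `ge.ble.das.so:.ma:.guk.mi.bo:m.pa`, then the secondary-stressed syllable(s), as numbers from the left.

Weights: 1 ge L, 2 ble L, 3 das H, 4 so: L, 5 ma: L, 6 guk H, 7 mi L, 8 bo:m H, 9 pa L.
Parse right to left (heavy = foot alone; LL = one foot; stranded L unfooted): (ˈge.ble) (ˈdas) (ˈso:.ma:) (ˈguk) mi (ˈbo:m) pa.
Foot heads: 1, 3, 4, 6, 8.
Primary stress on the rightmost head = syllable 8.
Secondary stress on 1, 3, 4, 6: ˌge.ble.ˌdas.ˌso:.ma:.ˌguk.mi.ˈbo:m.pa.

primary 8, secondary 1, 3, 4, 6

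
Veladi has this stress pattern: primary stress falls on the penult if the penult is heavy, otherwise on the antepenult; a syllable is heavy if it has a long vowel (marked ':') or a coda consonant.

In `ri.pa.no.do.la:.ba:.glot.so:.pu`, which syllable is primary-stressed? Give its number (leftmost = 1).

8

Weights: 7 glot H, 8 so: H, 9 pu L.
The penult (syllable 8, so:) is heavy, so it takes stress.
Primary stress: syllable 8 → ri.pa.no.do.la:.ba:.glot.ˈso:.pu.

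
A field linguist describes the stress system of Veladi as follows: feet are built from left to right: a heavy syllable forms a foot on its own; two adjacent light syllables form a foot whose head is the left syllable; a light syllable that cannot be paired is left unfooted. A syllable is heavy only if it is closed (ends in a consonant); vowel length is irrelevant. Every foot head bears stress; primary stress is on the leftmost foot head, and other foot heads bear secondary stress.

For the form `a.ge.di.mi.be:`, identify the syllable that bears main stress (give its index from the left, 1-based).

1

Weights: 1 a L, 2 ge L, 3 di L, 4 mi L, 5 be: L.
Parse left to right (heavy = foot alone; LL = one foot; stranded L unfooted): (ˈa.ge) (ˈdi.mi) be:.
Foot heads: 1, 3.
Primary stress on the leftmost head = syllable 1.
Primary stress: syllable 1 → ˈa.ge.di.mi.be:.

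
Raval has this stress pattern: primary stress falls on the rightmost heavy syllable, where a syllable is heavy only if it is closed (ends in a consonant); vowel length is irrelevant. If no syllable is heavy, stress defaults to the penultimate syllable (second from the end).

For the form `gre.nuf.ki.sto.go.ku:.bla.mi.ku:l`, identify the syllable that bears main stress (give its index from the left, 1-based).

Weights: 1 gre L, 2 nuf H, 3 ki L, 4 sto L, 5 go L, 6 ku: L, 7 bla L, 8 mi L, 9 ku:l H.
Heavy syllables in the domain: 2, 9. The rightmost is syllable 9 (ku:l).
Primary stress: syllable 9 → gre.nuf.ki.sto.go.ku:.bla.mi.ˈku:l.

9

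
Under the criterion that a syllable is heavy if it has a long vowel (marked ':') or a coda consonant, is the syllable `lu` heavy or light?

`lu`: short vowel, open (no coda). Short vowel, open → light.

light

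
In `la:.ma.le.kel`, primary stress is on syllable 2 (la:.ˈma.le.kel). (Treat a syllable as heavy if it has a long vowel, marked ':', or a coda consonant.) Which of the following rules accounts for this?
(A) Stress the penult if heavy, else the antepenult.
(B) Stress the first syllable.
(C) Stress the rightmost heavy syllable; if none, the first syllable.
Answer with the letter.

Rule A → syllable 2 ✓.
Rule B → syllable 1 (observed: 2).
Rule C → syllable 4 (observed: 2).

A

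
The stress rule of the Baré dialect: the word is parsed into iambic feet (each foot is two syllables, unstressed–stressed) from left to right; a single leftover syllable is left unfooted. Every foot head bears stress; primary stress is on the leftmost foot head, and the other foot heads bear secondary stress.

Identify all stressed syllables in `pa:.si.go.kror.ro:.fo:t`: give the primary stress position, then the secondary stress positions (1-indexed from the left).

primary 2, secondary 4, 6

Parse left to right into iambic (σˈσ) feet: (pa:.ˈsi) (go.ˈkror) (ro:.ˈfo:t).
Foot heads (stressed positions): 2, 4, 6.
End Rule Leftmost: primary stress on the leftmost head = syllable 2.
Secondary stress on 4, 6: pa:.ˈsi.go.ˌkror.ro:.ˌfo:t.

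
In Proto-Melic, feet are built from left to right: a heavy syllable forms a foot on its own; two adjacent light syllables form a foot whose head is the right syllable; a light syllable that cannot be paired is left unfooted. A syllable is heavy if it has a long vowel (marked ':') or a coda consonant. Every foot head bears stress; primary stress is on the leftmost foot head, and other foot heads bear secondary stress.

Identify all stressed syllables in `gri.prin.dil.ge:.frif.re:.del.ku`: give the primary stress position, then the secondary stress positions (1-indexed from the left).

primary 2, secondary 3, 4, 5, 6, 7

Weights: 1 gri L, 2 prin H, 3 dil H, 4 ge: H, 5 frif H, 6 re: H, 7 del H, 8 ku L.
Parse left to right (heavy = foot alone; LL = one foot; stranded L unfooted): gri (ˈprin) (ˈdil) (ˈge:) (ˈfrif) (ˈre:) (ˈdel) ku.
Foot heads: 2, 3, 4, 5, 6, 7.
Primary stress on the leftmost head = syllable 2.
Secondary stress on 3, 4, 5, 6, 7: gri.ˈprin.ˌdil.ˌge:.ˌfrif.ˌre:.ˌdel.ku.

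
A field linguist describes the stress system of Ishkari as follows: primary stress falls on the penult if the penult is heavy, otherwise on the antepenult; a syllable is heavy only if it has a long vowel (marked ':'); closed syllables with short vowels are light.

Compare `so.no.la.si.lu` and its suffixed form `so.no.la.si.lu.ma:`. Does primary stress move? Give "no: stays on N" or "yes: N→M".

yes: 3→4

Base `so.no.la.si.lu` (5 syllables):
  Weights: 3 la L, 4 si L, 5 lu L.
  The penult (syllable 4, si) is light, so stress falls on the antepenult (syllable 3, la).
  → primary stress on syllable 3.
Suffixed `so.no.la.si.lu.ma:` (6 syllables):
  Weights: 4 si L, 5 lu L, 6 ma: H.
  The penult (syllable 5, lu) is light, so stress falls on the antepenult (syllable 4, si).
  → primary stress on syllable 4.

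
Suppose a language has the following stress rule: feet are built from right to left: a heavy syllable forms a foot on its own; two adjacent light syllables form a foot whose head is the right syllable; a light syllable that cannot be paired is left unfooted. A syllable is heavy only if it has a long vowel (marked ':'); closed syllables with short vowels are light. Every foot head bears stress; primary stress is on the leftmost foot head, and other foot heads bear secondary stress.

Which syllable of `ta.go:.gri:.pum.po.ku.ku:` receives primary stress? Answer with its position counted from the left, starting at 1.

Weights: 1 ta L, 2 go: H, 3 gri: H, 4 pum L, 5 po L, 6 ku L, 7 ku: H.
Parse right to left (heavy = foot alone; LL = one foot; stranded L unfooted): ta (ˈgo:) (ˈgri:) pum (po.ˈku) (ˈku:).
Foot heads: 2, 3, 6, 7.
Primary stress on the leftmost head = syllable 2.
Primary stress: syllable 2 → ta.ˈgo:.gri:.pum.po.ku.ku:.

2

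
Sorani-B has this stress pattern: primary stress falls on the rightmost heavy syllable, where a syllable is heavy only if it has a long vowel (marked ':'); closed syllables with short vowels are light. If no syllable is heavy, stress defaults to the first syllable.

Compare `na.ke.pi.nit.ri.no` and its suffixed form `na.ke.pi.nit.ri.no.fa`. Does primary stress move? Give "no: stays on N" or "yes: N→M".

no: stays on 1

Base `na.ke.pi.nit.ri.no` (6 syllables):
  Weights: 1 na L, 2 ke L, 3 pi L, 4 nit L, 5 ri L, 6 no L.
  No heavy syllable in the domain; default to the first syllable = syllable 1.
  → primary stress on syllable 1.
Suffixed `na.ke.pi.nit.ri.no.fa` (7 syllables):
  Weights: 1 na L, 2 ke L, 3 pi L, 4 nit L, 5 ri L, 6 no L, 7 fa L.
  No heavy syllable in the domain; default to the first syllable = syllable 1.
  → primary stress on syllable 1.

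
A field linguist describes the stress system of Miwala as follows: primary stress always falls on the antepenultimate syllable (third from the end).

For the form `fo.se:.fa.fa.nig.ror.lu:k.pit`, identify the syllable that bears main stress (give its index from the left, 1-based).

The word has 8 syllables; the antepenultimate syllable (third from the end) is syllable 6 (ror).
Primary stress: syllable 6 → fo.se:.fa.fa.nig.ˈror.lu:k.pit.

6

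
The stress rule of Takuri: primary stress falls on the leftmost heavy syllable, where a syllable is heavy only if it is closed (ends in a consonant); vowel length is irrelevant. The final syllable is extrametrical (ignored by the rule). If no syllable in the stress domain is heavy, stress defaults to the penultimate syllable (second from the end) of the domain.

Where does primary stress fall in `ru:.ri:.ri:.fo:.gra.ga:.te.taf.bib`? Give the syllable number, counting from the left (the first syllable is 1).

The final syllable (9, bib) is extrametrical; the stress domain is syllables 1–8.
Weights: 1 ru: L, 2 ri: L, 3 ri: L, 4 fo: L, 5 gra L, 6 ga: L, 7 te L, 8 taf H.
Heavy syllables in the domain: 8. The leftmost is syllable 8 (taf).
Primary stress: syllable 8 → ru:.ri:.ri:.fo:.gra.ga:.te.ˈtaf.bib.

8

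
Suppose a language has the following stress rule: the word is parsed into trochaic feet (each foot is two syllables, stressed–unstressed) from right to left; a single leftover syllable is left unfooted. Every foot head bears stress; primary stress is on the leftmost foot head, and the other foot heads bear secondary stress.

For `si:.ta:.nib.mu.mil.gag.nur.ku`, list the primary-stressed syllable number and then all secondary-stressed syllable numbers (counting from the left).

Parse right to left into trochaic (ˈσσ) feet: (ˈsi:.ta:) (ˈnib.mu) (ˈmil.gag) (ˈnur.ku).
Foot heads (stressed positions): 1, 3, 5, 7.
End Rule Leftmost: primary stress on the leftmost head = syllable 1.
Secondary stress on 3, 5, 7: ˈsi:.ta:.ˌnib.mu.ˌmil.gag.ˌnur.ku.

primary 1, secondary 3, 5, 7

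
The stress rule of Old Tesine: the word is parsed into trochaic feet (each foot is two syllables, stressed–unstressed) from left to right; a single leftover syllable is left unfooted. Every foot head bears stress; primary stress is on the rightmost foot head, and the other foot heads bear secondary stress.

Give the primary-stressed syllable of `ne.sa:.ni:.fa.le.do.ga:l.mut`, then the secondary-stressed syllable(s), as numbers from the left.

Parse left to right into trochaic (ˈσσ) feet: (ˈne.sa:) (ˈni:.fa) (ˈle.do) (ˈga:l.mut).
Foot heads (stressed positions): 1, 3, 5, 7.
End Rule Rightmost: primary stress on the rightmost head = syllable 7.
Secondary stress on 1, 3, 5: ˌne.sa:.ˌni:.fa.ˌle.do.ˈga:l.mut.

primary 7, secondary 1, 3, 5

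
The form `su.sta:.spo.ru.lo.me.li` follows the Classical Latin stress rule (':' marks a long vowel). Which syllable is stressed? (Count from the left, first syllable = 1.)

5

Classical Latin: stress the penult if heavy (long vowel or closed), else the antepenult.
Weights: 5 lo L, 6 me L, 7 li L.
The penult (syllable 6, me) is light, so stress falls on the antepenult (syllable 5, lo).
Stress on syllable 5: su.sta:.spo.ru.ˈlo.me.li.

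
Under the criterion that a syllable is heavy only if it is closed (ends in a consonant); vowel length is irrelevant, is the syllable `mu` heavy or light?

light

`mu`: short vowel, open (no coda). Open (no coda) → light.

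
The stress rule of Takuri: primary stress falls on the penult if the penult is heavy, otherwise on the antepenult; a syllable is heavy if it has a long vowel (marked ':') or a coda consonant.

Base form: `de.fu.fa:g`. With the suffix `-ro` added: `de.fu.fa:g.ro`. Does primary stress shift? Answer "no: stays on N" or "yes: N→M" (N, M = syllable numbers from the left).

yes: 1→3

Base `de.fu.fa:g` (3 syllables):
  Weights: 1 de L, 2 fu L, 3 fa:g H.
  The penult (syllable 2, fu) is light, so stress falls on the antepenult (syllable 1, de).
  → primary stress on syllable 1.
Suffixed `de.fu.fa:g.ro` (4 syllables):
  Weights: 2 fu L, 3 fa:g H, 4 ro L.
  The penult (syllable 3, fa:g) is heavy, so it takes stress.
  → primary stress on syllable 3.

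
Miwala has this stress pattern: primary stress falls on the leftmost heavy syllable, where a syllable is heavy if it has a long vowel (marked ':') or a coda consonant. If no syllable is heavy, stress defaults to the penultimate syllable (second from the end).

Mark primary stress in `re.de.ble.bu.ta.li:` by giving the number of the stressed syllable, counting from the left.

6

Weights: 1 re L, 2 de L, 3 ble L, 4 bu L, 5 ta L, 6 li: H.
Heavy syllables in the domain: 6. The leftmost is syllable 6 (li:).
Primary stress: syllable 6 → re.de.ble.bu.ta.ˈli:.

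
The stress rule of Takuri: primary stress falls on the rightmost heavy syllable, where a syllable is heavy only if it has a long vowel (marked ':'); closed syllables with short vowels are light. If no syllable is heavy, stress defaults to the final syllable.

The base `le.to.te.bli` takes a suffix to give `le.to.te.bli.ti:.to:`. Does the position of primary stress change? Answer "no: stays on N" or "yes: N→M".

yes: 4→6

Base `le.to.te.bli` (4 syllables):
  Weights: 1 le L, 2 to L, 3 te L, 4 bli L.
  No heavy syllable in the domain; default to the final syllable = syllable 4.
  → primary stress on syllable 4.
Suffixed `le.to.te.bli.ti:.to:` (6 syllables):
  Weights: 1 le L, 2 to L, 3 te L, 4 bli L, 5 ti: H, 6 to: H.
  Heavy syllables in the domain: 5, 6. The rightmost is syllable 6 (to:).
  → primary stress on syllable 6.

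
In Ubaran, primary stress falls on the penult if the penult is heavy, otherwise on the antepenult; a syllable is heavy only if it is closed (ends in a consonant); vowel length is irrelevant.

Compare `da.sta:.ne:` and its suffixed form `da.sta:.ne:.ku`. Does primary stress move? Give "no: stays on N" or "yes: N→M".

yes: 1→2

Base `da.sta:.ne:` (3 syllables):
  Weights: 1 da L, 2 sta: L, 3 ne: L.
  The penult (syllable 2, sta:) is light, so stress falls on the antepenult (syllable 1, da).
  → primary stress on syllable 1.
Suffixed `da.sta:.ne:.ku` (4 syllables):
  Weights: 2 sta: L, 3 ne: L, 4 ku L.
  The penult (syllable 3, ne:) is light, so stress falls on the antepenult (syllable 2, sta:).
  → primary stress on syllable 2.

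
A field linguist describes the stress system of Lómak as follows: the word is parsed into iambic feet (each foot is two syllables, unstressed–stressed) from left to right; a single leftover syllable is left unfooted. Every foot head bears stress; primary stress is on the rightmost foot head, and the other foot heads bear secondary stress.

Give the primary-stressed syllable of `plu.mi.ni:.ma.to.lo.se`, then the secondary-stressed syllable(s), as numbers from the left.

Parse left to right into iambic (σˈσ) feet: (plu.ˈmi) (ni:.ˈma) (to.ˈlo) se. Syllable 7 is left unfooted.
Foot heads (stressed positions): 2, 4, 6.
End Rule Rightmost: primary stress on the rightmost head = syllable 6.
Secondary stress on 2, 4: plu.ˌmi.ni:.ˌma.to.ˈlo.se.

primary 6, secondary 2, 4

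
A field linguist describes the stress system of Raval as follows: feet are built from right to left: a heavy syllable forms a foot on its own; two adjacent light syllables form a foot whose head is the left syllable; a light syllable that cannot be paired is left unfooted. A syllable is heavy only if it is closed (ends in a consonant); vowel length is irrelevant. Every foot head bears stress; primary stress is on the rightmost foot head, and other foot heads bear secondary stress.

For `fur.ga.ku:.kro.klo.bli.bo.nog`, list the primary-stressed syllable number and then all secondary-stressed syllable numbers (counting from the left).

primary 8, secondary 1, 2, 4, 6

Weights: 1 fur H, 2 ga L, 3 ku: L, 4 kro L, 5 klo L, 6 bli L, 7 bo L, 8 nog H.
Parse right to left (heavy = foot alone; LL = one foot; stranded L unfooted): (ˈfur) (ˈga.ku:) (ˈkro.klo) (ˈbli.bo) (ˈnog).
Foot heads: 1, 2, 4, 6, 8.
Primary stress on the rightmost head = syllable 8.
Secondary stress on 1, 2, 4, 6: ˌfur.ˌga.ku:.ˌkro.klo.ˌbli.bo.ˈnog.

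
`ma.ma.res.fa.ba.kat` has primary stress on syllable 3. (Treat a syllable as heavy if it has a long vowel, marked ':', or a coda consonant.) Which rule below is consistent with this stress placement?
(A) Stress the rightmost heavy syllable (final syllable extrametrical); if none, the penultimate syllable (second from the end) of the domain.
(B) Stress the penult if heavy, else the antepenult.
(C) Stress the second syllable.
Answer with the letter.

A

Rule A → syllable 3 ✓.
Rule B → syllable 4 (observed: 3).
Rule C → syllable 2 (observed: 3).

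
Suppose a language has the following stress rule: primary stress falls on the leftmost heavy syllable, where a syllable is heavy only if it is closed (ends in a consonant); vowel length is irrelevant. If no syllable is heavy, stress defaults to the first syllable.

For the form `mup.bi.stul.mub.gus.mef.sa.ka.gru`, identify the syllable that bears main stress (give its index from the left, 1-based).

1

Weights: 1 mup H, 2 bi L, 3 stul H, 4 mub H, 5 gus H, 6 mef H, 7 sa L, 8 ka L, 9 gru L.
Heavy syllables in the domain: 1, 3, 4, 5, 6. The leftmost is syllable 1 (mup).
Primary stress: syllable 1 → ˈmup.bi.stul.mub.gus.mef.sa.ka.gru.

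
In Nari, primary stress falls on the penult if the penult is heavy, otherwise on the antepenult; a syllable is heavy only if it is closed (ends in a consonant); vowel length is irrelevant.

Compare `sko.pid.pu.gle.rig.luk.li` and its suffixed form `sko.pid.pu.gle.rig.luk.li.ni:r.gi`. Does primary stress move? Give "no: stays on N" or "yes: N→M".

Base `sko.pid.pu.gle.rig.luk.li` (7 syllables):
  Weights: 5 rig H, 6 luk H, 7 li L.
  The penult (syllable 6, luk) is heavy, so it takes stress.
  → primary stress on syllable 6.
Suffixed `sko.pid.pu.gle.rig.luk.li.ni:r.gi` (9 syllables):
  Weights: 7 li L, 8 ni:r H, 9 gi L.
  The penult (syllable 8, ni:r) is heavy, so it takes stress.
  → primary stress on syllable 8.

yes: 6→8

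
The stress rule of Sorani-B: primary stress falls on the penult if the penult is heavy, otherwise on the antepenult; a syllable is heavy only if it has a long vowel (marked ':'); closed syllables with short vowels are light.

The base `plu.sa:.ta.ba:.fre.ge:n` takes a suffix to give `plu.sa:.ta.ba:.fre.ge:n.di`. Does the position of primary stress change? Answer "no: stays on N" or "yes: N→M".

yes: 4→6

Base `plu.sa:.ta.ba:.fre.ge:n` (6 syllables):
  Weights: 4 ba: H, 5 fre L, 6 ge:n H.
  The penult (syllable 5, fre) is light, so stress falls on the antepenult (syllable 4, ba:).
  → primary stress on syllable 4.
Suffixed `plu.sa:.ta.ba:.fre.ge:n.di` (7 syllables):
  Weights: 5 fre L, 6 ge:n H, 7 di L.
  The penult (syllable 6, ge:n) is heavy, so it takes stress.
  → primary stress on syllable 6.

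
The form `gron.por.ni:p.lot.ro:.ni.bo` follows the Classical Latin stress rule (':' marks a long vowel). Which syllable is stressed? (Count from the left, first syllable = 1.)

Classical Latin: stress the penult if heavy (long vowel or closed), else the antepenult.
Weights: 5 ro: H, 6 ni L, 7 bo L.
The penult (syllable 6, ni) is light, so stress falls on the antepenult (syllable 5, ro:).
Stress on syllable 5: gron.por.ni:p.lot.ˈro:.ni.bo.

5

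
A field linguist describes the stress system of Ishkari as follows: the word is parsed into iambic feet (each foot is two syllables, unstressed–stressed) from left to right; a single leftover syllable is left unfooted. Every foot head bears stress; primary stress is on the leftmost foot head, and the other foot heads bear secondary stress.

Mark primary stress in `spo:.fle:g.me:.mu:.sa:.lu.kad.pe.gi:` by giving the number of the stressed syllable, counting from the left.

Parse left to right into iambic (σˈσ) feet: (spo:.ˈfle:g) (me:.ˈmu:) (sa:.ˈlu) (kad.ˈpe) gi:. Syllable 9 is left unfooted.
Foot heads (stressed positions): 2, 4, 6, 8.
End Rule Leftmost: primary stress on the leftmost head = syllable 2.
Primary stress: syllable 2 → spo:.ˈfle:g.me:.mu:.sa:.lu.kad.pe.gi:.

2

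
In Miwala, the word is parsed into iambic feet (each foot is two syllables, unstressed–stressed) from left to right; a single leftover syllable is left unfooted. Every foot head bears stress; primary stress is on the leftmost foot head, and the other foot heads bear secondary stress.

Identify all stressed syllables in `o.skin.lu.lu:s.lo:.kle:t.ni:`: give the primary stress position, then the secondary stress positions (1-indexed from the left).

Parse left to right into iambic (σˈσ) feet: (o.ˈskin) (lu.ˈlu:s) (lo:.ˈkle:t) ni:. Syllable 7 is left unfooted.
Foot heads (stressed positions): 2, 4, 6.
End Rule Leftmost: primary stress on the leftmost head = syllable 2.
Secondary stress on 4, 6: o.ˈskin.lu.ˌlu:s.lo:.ˌkle:t.ni:.

primary 2, secondary 4, 6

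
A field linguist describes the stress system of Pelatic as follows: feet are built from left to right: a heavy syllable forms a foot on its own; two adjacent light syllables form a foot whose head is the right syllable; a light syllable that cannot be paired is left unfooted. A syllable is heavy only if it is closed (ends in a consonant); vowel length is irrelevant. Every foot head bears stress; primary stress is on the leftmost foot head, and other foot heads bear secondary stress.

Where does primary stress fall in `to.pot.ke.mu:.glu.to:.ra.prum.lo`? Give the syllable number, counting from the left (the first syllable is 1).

2

Weights: 1 to L, 2 pot H, 3 ke L, 4 mu: L, 5 glu L, 6 to: L, 7 ra L, 8 prum H, 9 lo L.
Parse left to right (heavy = foot alone; LL = one foot; stranded L unfooted): to (ˈpot) (ke.ˈmu:) (glu.ˈto:) ra (ˈprum) lo.
Foot heads: 2, 4, 6, 8.
Primary stress on the leftmost head = syllable 2.
Primary stress: syllable 2 → to.ˈpot.ke.mu:.glu.to:.ra.prum.lo.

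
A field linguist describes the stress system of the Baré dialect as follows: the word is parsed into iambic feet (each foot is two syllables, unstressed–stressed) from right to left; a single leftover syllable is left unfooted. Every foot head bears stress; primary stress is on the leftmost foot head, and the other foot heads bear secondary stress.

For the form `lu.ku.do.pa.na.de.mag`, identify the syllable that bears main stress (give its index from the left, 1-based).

Parse right to left into iambic (σˈσ) feet: lu (ku.ˈdo) (pa.ˈna) (de.ˈmag). Syllable 1 is left unfooted.
Foot heads (stressed positions): 3, 5, 7.
End Rule Leftmost: primary stress on the leftmost head = syllable 3.
Primary stress: syllable 3 → lu.ku.ˈdo.pa.na.de.mag.

3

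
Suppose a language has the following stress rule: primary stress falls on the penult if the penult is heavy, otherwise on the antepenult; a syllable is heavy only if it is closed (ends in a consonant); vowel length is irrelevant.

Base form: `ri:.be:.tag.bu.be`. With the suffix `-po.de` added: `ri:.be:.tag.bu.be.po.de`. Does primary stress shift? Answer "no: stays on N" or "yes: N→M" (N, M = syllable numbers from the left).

Base `ri:.be:.tag.bu.be` (5 syllables):
  Weights: 3 tag H, 4 bu L, 5 be L.
  The penult (syllable 4, bu) is light, so stress falls on the antepenult (syllable 3, tag).
  → primary stress on syllable 3.
Suffixed `ri:.be:.tag.bu.be.po.de` (7 syllables):
  Weights: 5 be L, 6 po L, 7 de L.
  The penult (syllable 6, po) is light, so stress falls on the antepenult (syllable 5, be).
  → primary stress on syllable 5.

yes: 3→5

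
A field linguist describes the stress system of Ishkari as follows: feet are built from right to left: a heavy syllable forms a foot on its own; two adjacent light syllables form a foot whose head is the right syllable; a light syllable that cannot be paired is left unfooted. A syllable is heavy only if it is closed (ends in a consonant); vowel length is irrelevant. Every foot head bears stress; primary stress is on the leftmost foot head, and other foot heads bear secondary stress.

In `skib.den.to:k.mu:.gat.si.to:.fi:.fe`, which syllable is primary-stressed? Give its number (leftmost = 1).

1

Weights: 1 skib H, 2 den H, 3 to:k H, 4 mu: L, 5 gat H, 6 si L, 7 to: L, 8 fi: L, 9 fe L.
Parse right to left (heavy = foot alone; LL = one foot; stranded L unfooted): (ˈskib) (ˈden) (ˈto:k) mu: (ˈgat) (si.ˈto:) (fi:.ˈfe).
Foot heads: 1, 2, 3, 5, 7, 9.
Primary stress on the leftmost head = syllable 1.
Primary stress: syllable 1 → ˈskib.den.to:k.mu:.gat.si.to:.fi:.fe.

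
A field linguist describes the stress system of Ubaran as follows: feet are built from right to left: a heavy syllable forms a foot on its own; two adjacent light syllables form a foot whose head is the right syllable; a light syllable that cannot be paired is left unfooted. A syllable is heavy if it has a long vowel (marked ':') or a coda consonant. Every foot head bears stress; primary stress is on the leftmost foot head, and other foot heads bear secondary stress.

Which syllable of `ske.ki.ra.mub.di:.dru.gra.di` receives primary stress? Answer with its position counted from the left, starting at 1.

Weights: 1 ske L, 2 ki L, 3 ra L, 4 mub H, 5 di: H, 6 dru L, 7 gra L, 8 di L.
Parse right to left (heavy = foot alone; LL = one foot; stranded L unfooted): ske (ki.ˈra) (ˈmub) (ˈdi:) dru (gra.ˈdi).
Foot heads: 3, 4, 5, 8.
Primary stress on the leftmost head = syllable 3.
Primary stress: syllable 3 → ske.ki.ˈra.mub.di:.dru.gra.di.

3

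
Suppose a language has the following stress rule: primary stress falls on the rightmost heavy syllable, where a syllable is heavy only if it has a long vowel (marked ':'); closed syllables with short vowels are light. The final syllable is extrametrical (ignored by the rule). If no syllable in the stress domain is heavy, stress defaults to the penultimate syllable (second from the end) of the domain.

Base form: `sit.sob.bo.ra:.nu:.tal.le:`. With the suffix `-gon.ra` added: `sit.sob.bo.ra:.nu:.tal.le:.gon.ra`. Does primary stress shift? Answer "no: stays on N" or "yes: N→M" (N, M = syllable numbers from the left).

Base `sit.sob.bo.ra:.nu:.tal.le:` (7 syllables):
  The final syllable (7, le:) is extrametrical; the stress domain is syllables 1–6.
  Weights: 1 sit L, 2 sob L, 3 bo L, 4 ra: H, 5 nu: H, 6 tal L.
  Heavy syllables in the domain: 4, 5. The rightmost is syllable 5 (nu:).
  → primary stress on syllable 5.
Suffixed `sit.sob.bo.ra:.nu:.tal.le:.gon.ra` (9 syllables):
  The final syllable (9, ra) is extrametrical; the stress domain is syllables 1–8.
  Weights: 1 sit L, 2 sob L, 3 bo L, 4 ra: H, 5 nu: H, 6 tal L, 7 le: H, 8 gon L.
  Heavy syllables in the domain: 4, 5, 7. The rightmost is syllable 7 (le:).
  → primary stress on syllable 7.

yes: 5→7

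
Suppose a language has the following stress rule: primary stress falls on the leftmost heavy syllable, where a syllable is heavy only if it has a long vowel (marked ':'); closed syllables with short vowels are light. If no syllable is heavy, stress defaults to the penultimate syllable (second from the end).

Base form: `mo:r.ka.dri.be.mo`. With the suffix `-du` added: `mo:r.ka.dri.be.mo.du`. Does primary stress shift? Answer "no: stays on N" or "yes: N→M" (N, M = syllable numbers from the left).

no: stays on 1

Base `mo:r.ka.dri.be.mo` (5 syllables):
  Weights: 1 mo:r H, 2 ka L, 3 dri L, 4 be L, 5 mo L.
  Heavy syllables in the domain: 1. The leftmost is syllable 1 (mo:r).
  → primary stress on syllable 1.
Suffixed `mo:r.ka.dri.be.mo.du` (6 syllables):
  Weights: 1 mo:r H, 2 ka L, 3 dri L, 4 be L, 5 mo L, 6 du L.
  Heavy syllables in the domain: 1. The leftmost is syllable 1 (mo:r).
  → primary stress on syllable 1.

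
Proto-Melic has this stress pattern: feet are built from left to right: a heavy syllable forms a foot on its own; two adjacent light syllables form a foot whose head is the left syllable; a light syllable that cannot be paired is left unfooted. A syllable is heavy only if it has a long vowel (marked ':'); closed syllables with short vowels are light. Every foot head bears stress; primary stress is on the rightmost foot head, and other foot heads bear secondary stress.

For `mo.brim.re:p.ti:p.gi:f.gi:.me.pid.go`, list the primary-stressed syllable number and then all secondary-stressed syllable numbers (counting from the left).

Weights: 1 mo L, 2 brim L, 3 re:p H, 4 ti:p H, 5 gi:f H, 6 gi: H, 7 me L, 8 pid L, 9 go L.
Parse left to right (heavy = foot alone; LL = one foot; stranded L unfooted): (ˈmo.brim) (ˈre:p) (ˈti:p) (ˈgi:f) (ˈgi:) (ˈme.pid) go.
Foot heads: 1, 3, 4, 5, 6, 7.
Primary stress on the rightmost head = syllable 7.
Secondary stress on 1, 3, 4, 5, 6: ˌmo.brim.ˌre:p.ˌti:p.ˌgi:f.ˌgi:.ˈme.pid.go.

primary 7, secondary 1, 3, 4, 5, 6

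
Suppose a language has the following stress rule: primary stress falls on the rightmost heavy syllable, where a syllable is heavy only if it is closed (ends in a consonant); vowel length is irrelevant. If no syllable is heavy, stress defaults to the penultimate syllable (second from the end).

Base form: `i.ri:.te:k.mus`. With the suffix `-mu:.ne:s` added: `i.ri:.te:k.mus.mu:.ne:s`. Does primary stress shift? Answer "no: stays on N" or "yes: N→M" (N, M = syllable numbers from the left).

Base `i.ri:.te:k.mus` (4 syllables):
  Weights: 1 i L, 2 ri: L, 3 te:k H, 4 mus H.
  Heavy syllables in the domain: 3, 4. The rightmost is syllable 4 (mus).
  → primary stress on syllable 4.
Suffixed `i.ri:.te:k.mus.mu:.ne:s` (6 syllables):
  Weights: 1 i L, 2 ri: L, 3 te:k H, 4 mus H, 5 mu: L, 6 ne:s H.
  Heavy syllables in the domain: 3, 4, 6. The rightmost is syllable 6 (ne:s).
  → primary stress on syllable 6.

yes: 4→6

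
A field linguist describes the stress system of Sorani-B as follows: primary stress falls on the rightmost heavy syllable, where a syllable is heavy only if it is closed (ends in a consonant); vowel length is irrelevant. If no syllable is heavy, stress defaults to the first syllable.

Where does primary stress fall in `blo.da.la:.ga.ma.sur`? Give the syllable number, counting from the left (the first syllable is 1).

Weights: 1 blo L, 2 da L, 3 la: L, 4 ga L, 5 ma L, 6 sur H.
Heavy syllables in the domain: 6. The rightmost is syllable 6 (sur).
Primary stress: syllable 6 → blo.da.la:.ga.ma.ˈsur.

6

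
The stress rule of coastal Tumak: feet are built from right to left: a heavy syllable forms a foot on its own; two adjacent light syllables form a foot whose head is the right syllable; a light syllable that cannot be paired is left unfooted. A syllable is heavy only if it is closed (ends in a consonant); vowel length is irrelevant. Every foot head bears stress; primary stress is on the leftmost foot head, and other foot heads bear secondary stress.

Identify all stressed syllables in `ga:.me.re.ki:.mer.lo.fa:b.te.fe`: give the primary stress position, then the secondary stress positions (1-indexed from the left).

primary 2, secondary 4, 5, 7, 9

Weights: 1 ga: L, 2 me L, 3 re L, 4 ki: L, 5 mer H, 6 lo L, 7 fa:b H, 8 te L, 9 fe L.
Parse right to left (heavy = foot alone; LL = one foot; stranded L unfooted): (ga:.ˈme) (re.ˈki:) (ˈmer) lo (ˈfa:b) (te.ˈfe).
Foot heads: 2, 4, 5, 7, 9.
Primary stress on the leftmost head = syllable 2.
Secondary stress on 4, 5, 7, 9: ga:.ˈme.re.ˌki:.ˌmer.lo.ˌfa:b.te.ˌfe.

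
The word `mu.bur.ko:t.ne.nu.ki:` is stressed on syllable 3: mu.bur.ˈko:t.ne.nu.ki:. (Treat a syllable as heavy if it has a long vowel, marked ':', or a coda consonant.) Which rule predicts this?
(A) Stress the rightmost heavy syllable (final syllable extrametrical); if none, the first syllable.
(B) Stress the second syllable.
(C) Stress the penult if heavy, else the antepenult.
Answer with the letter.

Rule A → syllable 3 ✓.
Rule B → syllable 2 (observed: 3).
Rule C → syllable 4 (observed: 3).

A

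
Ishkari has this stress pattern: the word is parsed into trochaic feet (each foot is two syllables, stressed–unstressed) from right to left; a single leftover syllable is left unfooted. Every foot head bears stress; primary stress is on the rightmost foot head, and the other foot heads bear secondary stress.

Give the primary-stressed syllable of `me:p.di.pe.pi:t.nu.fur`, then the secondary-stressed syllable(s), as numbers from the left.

Parse right to left into trochaic (ˈσσ) feet: (ˈme:p.di) (ˈpe.pi:t) (ˈnu.fur).
Foot heads (stressed positions): 1, 3, 5.
End Rule Rightmost: primary stress on the rightmost head = syllable 5.
Secondary stress on 1, 3: ˌme:p.di.ˌpe.pi:t.ˈnu.fur.

primary 5, secondary 1, 3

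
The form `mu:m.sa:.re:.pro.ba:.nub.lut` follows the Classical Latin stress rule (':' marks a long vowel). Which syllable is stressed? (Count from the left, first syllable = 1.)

Classical Latin: stress the penult if heavy (long vowel or closed), else the antepenult.
Weights: 5 ba: H, 6 nub H, 7 lut H.
The penult (syllable 6, nub) is heavy, so it takes stress.
Stress on syllable 6: mu:m.sa:.re:.pro.ba:.ˈnub.lut.

6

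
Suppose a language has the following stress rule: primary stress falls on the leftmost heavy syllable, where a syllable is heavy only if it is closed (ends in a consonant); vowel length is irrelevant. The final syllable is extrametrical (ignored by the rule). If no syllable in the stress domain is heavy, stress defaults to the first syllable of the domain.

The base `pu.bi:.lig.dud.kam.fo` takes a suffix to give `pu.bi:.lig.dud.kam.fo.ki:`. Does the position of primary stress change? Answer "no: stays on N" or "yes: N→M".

no: stays on 3

Base `pu.bi:.lig.dud.kam.fo` (6 syllables):
  The final syllable (6, fo) is extrametrical; the stress domain is syllables 1–5.
  Weights: 1 pu L, 2 bi: L, 3 lig H, 4 dud H, 5 kam H.
  Heavy syllables in the domain: 3, 4, 5. The leftmost is syllable 3 (lig).
  → primary stress on syllable 3.
Suffixed `pu.bi:.lig.dud.kam.fo.ki:` (7 syllables):
  The final syllable (7, ki:) is extrametrical; the stress domain is syllables 1–6.
  Weights: 1 pu L, 2 bi: L, 3 lig H, 4 dud H, 5 kam H, 6 fo L.
  Heavy syllables in the domain: 3, 4, 5. The leftmost is syllable 3 (lig).
  → primary stress on syllable 3.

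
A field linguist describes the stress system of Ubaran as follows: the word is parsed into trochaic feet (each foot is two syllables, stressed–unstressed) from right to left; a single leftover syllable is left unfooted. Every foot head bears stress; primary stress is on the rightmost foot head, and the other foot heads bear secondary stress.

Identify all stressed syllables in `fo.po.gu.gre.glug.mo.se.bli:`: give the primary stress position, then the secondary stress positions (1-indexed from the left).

primary 7, secondary 1, 3, 5

Parse right to left into trochaic (ˈσσ) feet: (ˈfo.po) (ˈgu.gre) (ˈglug.mo) (ˈse.bli:).
Foot heads (stressed positions): 1, 3, 5, 7.
End Rule Rightmost: primary stress on the rightmost head = syllable 7.
Secondary stress on 1, 3, 5: ˌfo.po.ˌgu.gre.ˌglug.mo.ˈse.bli:.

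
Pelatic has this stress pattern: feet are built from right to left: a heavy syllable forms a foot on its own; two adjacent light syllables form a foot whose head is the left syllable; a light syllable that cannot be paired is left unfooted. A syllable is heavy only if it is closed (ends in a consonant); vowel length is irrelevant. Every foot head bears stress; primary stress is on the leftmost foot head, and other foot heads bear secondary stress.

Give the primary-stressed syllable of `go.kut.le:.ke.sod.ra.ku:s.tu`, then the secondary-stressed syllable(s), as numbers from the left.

primary 2, secondary 3, 5, 7

Weights: 1 go L, 2 kut H, 3 le: L, 4 ke L, 5 sod H, 6 ra L, 7 ku:s H, 8 tu L.
Parse right to left (heavy = foot alone; LL = one foot; stranded L unfooted): go (ˈkut) (ˈle:.ke) (ˈsod) ra (ˈku:s) tu.
Foot heads: 2, 3, 5, 7.
Primary stress on the leftmost head = syllable 2.
Secondary stress on 3, 5, 7: go.ˈkut.ˌle:.ke.ˌsod.ra.ˌku:s.tu.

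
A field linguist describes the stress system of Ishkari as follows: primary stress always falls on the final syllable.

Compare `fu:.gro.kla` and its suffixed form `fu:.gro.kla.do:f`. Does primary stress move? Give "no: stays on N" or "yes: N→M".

Base `fu:.gro.kla` (3 syllables):
  The word has 3 syllables; the final syllable is syllable 3 (kla).
  → primary stress on syllable 3.
Suffixed `fu:.gro.kla.do:f` (4 syllables):
  The word has 4 syllables; the final syllable is syllable 4 (do:f).
  → primary stress on syllable 4.

yes: 3→4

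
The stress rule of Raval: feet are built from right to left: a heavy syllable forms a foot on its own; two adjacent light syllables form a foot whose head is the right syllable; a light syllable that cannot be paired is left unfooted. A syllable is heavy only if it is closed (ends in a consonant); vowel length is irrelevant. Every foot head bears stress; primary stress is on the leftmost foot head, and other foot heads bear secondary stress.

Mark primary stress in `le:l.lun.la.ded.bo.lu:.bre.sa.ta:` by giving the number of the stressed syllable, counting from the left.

Weights: 1 le:l H, 2 lun H, 3 la L, 4 ded H, 5 bo L, 6 lu: L, 7 bre L, 8 sa L, 9 ta: L.
Parse right to left (heavy = foot alone; LL = one foot; stranded L unfooted): (ˈle:l) (ˈlun) la (ˈded) bo (lu:.ˈbre) (sa.ˈta:).
Foot heads: 1, 2, 4, 7, 9.
Primary stress on the leftmost head = syllable 1.
Primary stress: syllable 1 → ˈle:l.lun.la.ded.bo.lu:.bre.sa.ta:.

1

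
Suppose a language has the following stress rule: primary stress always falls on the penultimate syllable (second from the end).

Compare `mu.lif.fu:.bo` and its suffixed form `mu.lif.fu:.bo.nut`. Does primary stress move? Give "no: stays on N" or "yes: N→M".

Base `mu.lif.fu:.bo` (4 syllables):
  The word has 4 syllables; the penultimate syllable (second from the end) is syllable 3 (fu:).
  → primary stress on syllable 3.
Suffixed `mu.lif.fu:.bo.nut` (5 syllables):
  The word has 5 syllables; the penultimate syllable (second from the end) is syllable 4 (bo).
  → primary stress on syllable 4.

yes: 3→4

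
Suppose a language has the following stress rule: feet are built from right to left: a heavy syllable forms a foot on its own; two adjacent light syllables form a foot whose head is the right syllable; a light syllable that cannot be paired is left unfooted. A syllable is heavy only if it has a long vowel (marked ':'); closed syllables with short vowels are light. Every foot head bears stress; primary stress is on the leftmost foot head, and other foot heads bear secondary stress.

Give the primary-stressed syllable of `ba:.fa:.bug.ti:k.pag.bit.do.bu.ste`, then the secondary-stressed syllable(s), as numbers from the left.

Weights: 1 ba: H, 2 fa: H, 3 bug L, 4 ti:k H, 5 pag L, 6 bit L, 7 do L, 8 bu L, 9 ste L.
Parse right to left (heavy = foot alone; LL = one foot; stranded L unfooted): (ˈba:) (ˈfa:) bug (ˈti:k) pag (bit.ˈdo) (bu.ˈste).
Foot heads: 1, 2, 4, 7, 9.
Primary stress on the leftmost head = syllable 1.
Secondary stress on 2, 4, 7, 9: ˈba:.ˌfa:.bug.ˌti:k.pag.bit.ˌdo.bu.ˌste.

primary 1, secondary 2, 4, 7, 9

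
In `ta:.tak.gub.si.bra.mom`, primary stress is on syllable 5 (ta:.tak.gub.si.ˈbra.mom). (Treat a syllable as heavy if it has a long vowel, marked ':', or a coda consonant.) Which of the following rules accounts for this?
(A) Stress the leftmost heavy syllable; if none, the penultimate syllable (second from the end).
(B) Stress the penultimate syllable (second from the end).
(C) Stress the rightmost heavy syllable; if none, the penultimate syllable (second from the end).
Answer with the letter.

Rule A → syllable 1 (observed: 5).
Rule B → syllable 5 ✓.
Rule C → syllable 6 (observed: 5).

B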